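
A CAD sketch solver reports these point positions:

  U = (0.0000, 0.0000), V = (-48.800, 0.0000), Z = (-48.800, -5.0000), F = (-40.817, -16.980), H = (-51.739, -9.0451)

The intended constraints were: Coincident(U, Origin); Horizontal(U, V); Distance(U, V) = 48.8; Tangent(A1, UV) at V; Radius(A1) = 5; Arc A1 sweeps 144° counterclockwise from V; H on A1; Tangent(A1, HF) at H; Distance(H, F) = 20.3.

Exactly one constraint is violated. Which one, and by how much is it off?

Distance(H, F) = 20.3 — off by 6.80.

U = (0.00, 0.00) ✓; U.y = 0.00, V.y = 0.00 ✓; |UV| = 48.80 ✓; ∠(ZV, VU) = 90.00° ✓; |ZV| = 5.000 ✓; bearing(Z→H) − bearing(Z→V) = 144.0° ✓; |ZH| = 5.000 ✓; ∠(ZH, HF) = 90.00° ✓; |HF| = 13.50 ✗.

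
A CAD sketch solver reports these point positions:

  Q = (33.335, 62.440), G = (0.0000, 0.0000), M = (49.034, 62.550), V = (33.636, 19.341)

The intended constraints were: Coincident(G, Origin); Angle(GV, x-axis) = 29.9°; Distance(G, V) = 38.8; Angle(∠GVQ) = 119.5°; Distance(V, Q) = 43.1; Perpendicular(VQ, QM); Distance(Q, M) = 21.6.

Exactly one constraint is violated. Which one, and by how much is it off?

Distance(Q, M) = 21.6 — off by 5.90.

G = (0.00, 0.00) ✓; GV at 29.90° ✓; |GV| = 38.80 ✓; ∠GVQ = 119.5° ✓; |VQ| = 43.10 ✓; ∠(VQ, QM) = 90.00° ✓; |QM| = 15.70 ✗.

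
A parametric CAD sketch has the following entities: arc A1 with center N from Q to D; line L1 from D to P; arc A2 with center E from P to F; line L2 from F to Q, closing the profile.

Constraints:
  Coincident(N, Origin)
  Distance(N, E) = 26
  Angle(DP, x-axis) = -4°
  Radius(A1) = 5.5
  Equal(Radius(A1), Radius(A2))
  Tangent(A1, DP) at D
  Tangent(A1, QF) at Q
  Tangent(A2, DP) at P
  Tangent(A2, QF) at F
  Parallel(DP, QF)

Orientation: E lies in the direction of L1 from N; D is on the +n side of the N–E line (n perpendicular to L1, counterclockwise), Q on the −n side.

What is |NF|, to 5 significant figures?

26.575

The slot axis is L1's direction at -4.0°, so u = (cos -4.0°, sin -4.0°) = (0.99756, -0.069756) and n = (−sin -4.0°, cos -4.0°) = (0.069756, 0.99756). N is at the origin and E lies 26.0 along u from N, so E = 26.0·u = (25.937, -1.8137). Tangency of A1 to both parallel lines with radius 5.5 puts D and Q at N ± 5.5·n: D = (0.38366, 5.4866), Q = (-0.38366, -5.4866). Equal radii place P and F the same way about E: P = E + 5.5·n = (26.320, 3.6729), F = E − 5.5·n = (25.553, -7.3003). Then |NF| = |F − N| = 26.575.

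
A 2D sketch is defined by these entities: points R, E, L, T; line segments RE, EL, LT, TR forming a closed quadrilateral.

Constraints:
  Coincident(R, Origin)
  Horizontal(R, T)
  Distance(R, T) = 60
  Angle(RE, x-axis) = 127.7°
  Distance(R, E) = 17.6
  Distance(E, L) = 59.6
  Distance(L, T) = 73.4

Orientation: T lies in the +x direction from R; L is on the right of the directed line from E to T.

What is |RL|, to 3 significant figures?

44.4

Checks: |EL| = 59.60 ✓; |LT| = 73.40 ✓.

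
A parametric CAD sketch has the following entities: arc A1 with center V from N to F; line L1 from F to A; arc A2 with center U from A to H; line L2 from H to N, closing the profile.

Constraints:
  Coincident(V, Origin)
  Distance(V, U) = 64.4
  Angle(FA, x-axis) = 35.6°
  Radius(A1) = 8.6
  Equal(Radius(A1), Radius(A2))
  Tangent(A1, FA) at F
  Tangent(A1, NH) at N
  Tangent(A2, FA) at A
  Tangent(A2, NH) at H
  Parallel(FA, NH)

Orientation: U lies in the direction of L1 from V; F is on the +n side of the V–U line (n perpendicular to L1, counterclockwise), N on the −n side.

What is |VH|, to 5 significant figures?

64.972

The slot axis is L1's direction at 35.6°, so u = (cos 35.6°, sin 35.6°) = (0.81310, 0.58212) and n = (−sin 35.6°, cos 35.6°) = (-0.58212, 0.81310). V is at the origin and U lies 64.4 along u from V, so U = 64.4·u = (52.364, 37.489). Tangency of A1 to both parallel lines with radius 8.6 puts F and N at V ± 8.6·n: F = (-5.0063, 6.9927), N = (5.0063, -6.9927). Equal radii place A and H the same way about U: A = U + 8.6·n = (47.357, 44.481), H = U − 8.6·n = (57.370, 30.496). Then |VH| = |H − V| = 64.972.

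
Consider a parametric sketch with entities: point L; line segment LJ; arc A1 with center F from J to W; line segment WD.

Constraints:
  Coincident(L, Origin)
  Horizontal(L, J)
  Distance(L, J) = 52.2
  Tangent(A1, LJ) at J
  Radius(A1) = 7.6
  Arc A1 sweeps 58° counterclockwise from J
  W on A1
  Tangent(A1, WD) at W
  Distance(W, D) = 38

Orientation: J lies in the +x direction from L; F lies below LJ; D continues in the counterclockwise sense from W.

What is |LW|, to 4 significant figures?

45.89

L is at the origin; L and J share the same y with |LJ| = 52.2 and J on the +x side, so J = (52.20, 0.000). The tangent condition forces FJ to be normal to LJ, so F = J + (0, -7.6) = (52.20, -7.600). On A1, J sits at bearing 90° from F; a 58° counterclockwise sweep puts W at bearing 148°, so W = F + 7.6·(cos 148°, sin 148°) = (45.75, -3.573). Then |LW| = |W − L| = 45.89.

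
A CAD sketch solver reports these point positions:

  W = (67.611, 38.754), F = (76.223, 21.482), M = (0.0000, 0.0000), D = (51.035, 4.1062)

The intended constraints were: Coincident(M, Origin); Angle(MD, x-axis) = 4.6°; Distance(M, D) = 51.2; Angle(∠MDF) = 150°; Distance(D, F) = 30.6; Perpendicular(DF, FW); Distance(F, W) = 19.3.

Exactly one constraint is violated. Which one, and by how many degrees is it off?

Perpendicular(DF, FW) — off by 8.10°.

M = (0.00, 0.00) ✓; MD at 4.600° ✓; |MD| = 51.20 ✓; ∠MDF = 150.0° ✓; |DF| = 30.60 ✓; ∠(DF, FW) = 81.90° ✗; |FW| = 19.30 ✓.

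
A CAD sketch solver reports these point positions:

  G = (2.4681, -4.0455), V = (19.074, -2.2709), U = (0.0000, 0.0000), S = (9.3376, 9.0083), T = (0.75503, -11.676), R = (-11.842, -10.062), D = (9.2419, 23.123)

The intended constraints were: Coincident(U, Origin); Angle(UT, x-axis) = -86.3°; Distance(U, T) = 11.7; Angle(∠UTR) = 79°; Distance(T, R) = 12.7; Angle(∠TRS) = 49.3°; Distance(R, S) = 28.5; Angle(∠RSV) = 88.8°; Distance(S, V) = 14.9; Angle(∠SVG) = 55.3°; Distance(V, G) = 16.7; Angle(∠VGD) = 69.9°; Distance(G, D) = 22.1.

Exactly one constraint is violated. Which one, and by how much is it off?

Distance(G, D) = 22.1 — off by 5.90.

U = (0.00, 0.00) ✓; UT at -86.30° ✓; |UT| = 11.70 ✓; ∠UTR = 79.00° ✓; |TR| = 12.70 ✓; ∠TRS = 49.30° ✓; |RS| = 28.50 ✓; ∠RSV = 88.80° ✓; |SV| = 14.90 ✓; ∠SVG = 55.30° ✓; |VG| = 16.70 ✓; ∠VGD = 69.90° ✓; |GD| = 28.00 ✗.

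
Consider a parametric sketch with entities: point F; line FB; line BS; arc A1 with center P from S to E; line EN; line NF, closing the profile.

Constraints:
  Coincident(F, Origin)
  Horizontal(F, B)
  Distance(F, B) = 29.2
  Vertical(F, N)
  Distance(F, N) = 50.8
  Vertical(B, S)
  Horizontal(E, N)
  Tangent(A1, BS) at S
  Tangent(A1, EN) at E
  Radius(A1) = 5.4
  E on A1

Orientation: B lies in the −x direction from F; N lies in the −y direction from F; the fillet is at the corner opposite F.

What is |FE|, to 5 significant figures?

56.099

F is at the origin; FB is horizontal with |FB| = 29.2 and B on the −x side, so B = (-29.200, 0.0000). F and N share the same x with |FN| = 50.8 and N on the −y side, so N = (0.0000, -50.800). The virtual corner opposite F is at (-29.200, -50.800). Since A1 is tangent to BS there, PS ⟂ BS and tangency of A1 to EN means the radius PE is perpendicular to EN, with radius 5.4, so the center P sits 5.4 in from both sides at P = (-23.800, -45.400). That places the tangent points at S = (-29.200, -45.400) on BS and E = (-23.800, -50.800) on EN. Then |FE| = |E − F| = 56.099.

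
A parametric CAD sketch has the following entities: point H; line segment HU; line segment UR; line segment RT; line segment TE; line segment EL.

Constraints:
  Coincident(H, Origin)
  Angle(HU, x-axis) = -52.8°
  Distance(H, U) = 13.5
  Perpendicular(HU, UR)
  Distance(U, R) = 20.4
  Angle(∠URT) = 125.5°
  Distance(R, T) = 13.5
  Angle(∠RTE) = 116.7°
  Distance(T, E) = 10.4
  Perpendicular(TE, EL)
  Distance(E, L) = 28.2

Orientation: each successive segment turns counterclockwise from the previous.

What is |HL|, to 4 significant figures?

6.647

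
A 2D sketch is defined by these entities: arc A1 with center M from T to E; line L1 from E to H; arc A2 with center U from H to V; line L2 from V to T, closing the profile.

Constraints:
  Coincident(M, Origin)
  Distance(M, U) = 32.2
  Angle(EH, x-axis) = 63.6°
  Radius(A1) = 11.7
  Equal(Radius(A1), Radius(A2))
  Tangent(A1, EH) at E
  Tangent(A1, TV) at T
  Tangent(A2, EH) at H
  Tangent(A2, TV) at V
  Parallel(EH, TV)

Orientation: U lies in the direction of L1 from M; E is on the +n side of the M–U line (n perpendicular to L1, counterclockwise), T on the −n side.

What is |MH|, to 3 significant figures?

34.3

Tangency of A1 to both parallel lines with radius 11.7 puts E and T at M ± 11.7·n: E = (-10.5, 5.20), T = (10.5, -5.20). Equal radii place H and V the same way about U: H = U + 11.7·n = (3.84, 34.0), V = U − 11.7·n = (24.8, 23.6). Then |MH| = |H − M| = 34.3.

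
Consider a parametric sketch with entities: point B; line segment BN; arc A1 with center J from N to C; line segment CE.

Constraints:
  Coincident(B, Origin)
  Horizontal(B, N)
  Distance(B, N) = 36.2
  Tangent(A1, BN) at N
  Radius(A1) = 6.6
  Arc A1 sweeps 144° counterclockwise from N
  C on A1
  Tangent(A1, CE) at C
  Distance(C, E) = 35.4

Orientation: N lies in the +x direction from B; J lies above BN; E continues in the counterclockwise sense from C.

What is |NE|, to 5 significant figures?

41.054

B is at the origin; BN is horizontal with |BN| = 36.2 and N on the +x side, so N = (36.200, 0.0000). The tangent condition forces JN to be normal to BN, so J = N + (0, 6.6) = (36.200, 6.6000). On A1, N sits at bearing -90° from J; a 144° counterclockwise sweep puts C at bearing 54°, so C = J + 6.6·(cos 54°, sin 54°) = (40.079, 11.940). Since A1 is tangent to CE there, JC ⟂ CE, so CE runs along (−sin 54°, cos 54°); with |CE| = 35.4, E = (11.440, 32.747). Then |NE| = |E − N| = 41.054.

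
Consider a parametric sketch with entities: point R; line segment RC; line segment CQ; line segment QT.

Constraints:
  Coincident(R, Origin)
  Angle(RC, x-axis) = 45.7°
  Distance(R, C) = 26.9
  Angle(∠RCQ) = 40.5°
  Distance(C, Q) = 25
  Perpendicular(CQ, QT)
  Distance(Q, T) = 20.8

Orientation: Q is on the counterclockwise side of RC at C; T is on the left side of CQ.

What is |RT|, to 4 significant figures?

5.634

R is at the origin; RC runs at 45.7° with length 26.9, so C = 26.9·(cos 45.7°, sin 45.7°) = (18.79, 19.25). ∠RCQ = 40.5°, so CQ runs at 45.7° + (180° − 40.5°) = 185.2° from the x-axis; with |CQ| = 25.0, Q = C + 25.0·(cos 185.2°, sin 185.2°) = (-6.110, 16.99). CQ ⟂ QT; with |QT| = 20.8 on the left of CQ, T = Q + 20.8·(0.09063, -0.9959) = (-4.225, -3.728). Then |RT| = |T − R| = 5.634.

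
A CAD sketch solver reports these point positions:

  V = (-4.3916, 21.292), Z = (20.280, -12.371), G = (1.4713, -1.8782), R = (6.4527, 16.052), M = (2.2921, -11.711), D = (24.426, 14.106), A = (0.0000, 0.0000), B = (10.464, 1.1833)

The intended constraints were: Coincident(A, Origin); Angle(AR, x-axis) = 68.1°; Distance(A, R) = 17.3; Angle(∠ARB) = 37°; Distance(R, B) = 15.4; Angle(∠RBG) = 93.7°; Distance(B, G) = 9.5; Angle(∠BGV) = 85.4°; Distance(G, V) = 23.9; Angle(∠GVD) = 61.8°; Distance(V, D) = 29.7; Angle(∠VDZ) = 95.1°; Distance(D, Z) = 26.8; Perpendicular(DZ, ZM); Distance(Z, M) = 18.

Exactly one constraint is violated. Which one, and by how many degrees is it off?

Perpendicular(DZ, ZM) — off by 6.80°.

A = (0.00, 0.00) ✓; AR at 68.10° ✓; |AR| = 17.30 ✓; ∠ARB = 37.00° ✓; |RB| = 15.40 ✓; ∠RBG = 93.70° ✓; |BG| = 9.500 ✓; ∠BGV = 85.40° ✓; |GV| = 23.90 ✓; ∠GVD = 61.80° ✓; |VD| = 29.70 ✓; ∠VDZ = 95.10° ✓; |DZ| = 26.80 ✓; ∠(DZ, ZM) = 83.20° ✗; |ZM| = 18.00 ✓.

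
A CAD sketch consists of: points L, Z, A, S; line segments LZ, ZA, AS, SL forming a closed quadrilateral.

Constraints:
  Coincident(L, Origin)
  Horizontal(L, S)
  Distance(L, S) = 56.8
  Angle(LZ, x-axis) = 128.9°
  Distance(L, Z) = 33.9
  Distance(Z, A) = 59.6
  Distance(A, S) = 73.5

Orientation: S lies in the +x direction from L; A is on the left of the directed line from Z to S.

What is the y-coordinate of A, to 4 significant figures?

65.58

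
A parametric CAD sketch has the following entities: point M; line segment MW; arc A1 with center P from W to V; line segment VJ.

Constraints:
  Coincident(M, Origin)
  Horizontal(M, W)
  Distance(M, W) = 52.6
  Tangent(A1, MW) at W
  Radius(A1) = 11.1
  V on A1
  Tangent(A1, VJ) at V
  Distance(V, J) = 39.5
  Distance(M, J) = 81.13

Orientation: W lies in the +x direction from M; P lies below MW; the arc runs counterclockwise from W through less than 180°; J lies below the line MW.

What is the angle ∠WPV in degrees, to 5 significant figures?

120.87°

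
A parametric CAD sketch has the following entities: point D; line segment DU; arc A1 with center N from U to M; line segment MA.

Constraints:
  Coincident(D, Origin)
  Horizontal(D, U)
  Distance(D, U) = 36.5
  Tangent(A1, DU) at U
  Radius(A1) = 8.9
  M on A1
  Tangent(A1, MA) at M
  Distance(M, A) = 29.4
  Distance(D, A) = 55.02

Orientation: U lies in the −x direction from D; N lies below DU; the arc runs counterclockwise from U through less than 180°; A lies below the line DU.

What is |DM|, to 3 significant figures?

46.5

Checks: ∠(NU, UD) = 90.00° ✓; |NU| = 8.900 ✓; |NM| = 8.900 ✓; ∠(NM, MA) = 90.00° ✓; |MA| = 29.40 ✓; |DA| = 55.02 ✓.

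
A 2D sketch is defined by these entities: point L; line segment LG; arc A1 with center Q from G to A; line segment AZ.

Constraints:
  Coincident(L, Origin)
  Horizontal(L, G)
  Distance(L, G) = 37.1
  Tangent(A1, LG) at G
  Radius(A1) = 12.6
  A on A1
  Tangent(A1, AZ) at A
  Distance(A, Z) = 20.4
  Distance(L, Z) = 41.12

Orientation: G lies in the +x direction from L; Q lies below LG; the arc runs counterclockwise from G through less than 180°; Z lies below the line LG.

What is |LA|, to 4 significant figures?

27.56

Checks: ∠(QG, GL) = 90.00° ✓; |QG| = 12.60 ✓; |QA| = 12.60 ✓; ∠(QA, AZ) = 90.00° ✓; |AZ| = 20.40 ✓; |LZ| = 41.12 ✓.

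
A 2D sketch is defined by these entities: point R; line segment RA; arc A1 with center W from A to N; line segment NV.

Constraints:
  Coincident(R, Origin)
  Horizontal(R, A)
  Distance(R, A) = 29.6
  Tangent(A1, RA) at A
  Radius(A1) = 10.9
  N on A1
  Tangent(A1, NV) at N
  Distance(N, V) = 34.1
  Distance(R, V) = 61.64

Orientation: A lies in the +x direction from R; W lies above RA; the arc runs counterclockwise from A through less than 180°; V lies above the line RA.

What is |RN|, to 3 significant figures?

41.7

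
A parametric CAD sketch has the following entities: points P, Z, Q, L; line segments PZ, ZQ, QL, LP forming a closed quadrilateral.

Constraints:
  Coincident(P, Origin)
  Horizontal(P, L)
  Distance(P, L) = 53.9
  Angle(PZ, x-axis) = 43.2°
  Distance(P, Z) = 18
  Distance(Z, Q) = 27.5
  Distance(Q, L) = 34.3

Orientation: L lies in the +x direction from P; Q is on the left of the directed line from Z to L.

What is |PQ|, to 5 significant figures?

45.429

P is at the origin; PL is horizontal with |PL| = 53.9 and L in +x, so L = (53.9, 0). PZ runs at 43.2° with |PZ| = 18.0, so Z = (13.121, 12.322). Q is determined by |ZQ| = 27.5 and |QL| = 34.3 together: it lies at the intersection of circle(Z, 27.5) and circle(L, 34.3). With |ZL| = 42.600, the foot of the radical line on ZL is 16.367 from Z and the perpendicular offset is √(27.5² − 16.367²) = 22.099. Taking the left-of-ZL solution: Q = (35.181, 28.742).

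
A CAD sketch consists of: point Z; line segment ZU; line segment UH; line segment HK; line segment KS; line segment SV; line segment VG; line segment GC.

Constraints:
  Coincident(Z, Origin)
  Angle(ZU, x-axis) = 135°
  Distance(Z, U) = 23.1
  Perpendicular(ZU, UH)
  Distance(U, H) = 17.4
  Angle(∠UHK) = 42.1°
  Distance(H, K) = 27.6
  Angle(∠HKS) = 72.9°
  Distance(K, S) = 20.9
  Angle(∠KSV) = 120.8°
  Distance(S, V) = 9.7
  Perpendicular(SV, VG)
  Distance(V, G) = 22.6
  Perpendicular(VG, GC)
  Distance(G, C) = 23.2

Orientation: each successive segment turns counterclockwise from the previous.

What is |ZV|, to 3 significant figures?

32.2

Z is at the origin; ZU runs at 135.0° with length 23.1, so U = (-16.3, 16.3). The perpendicularity gives UH at right angles to ZU, so UH runs at -135°; with |UH| = 17.4, H = (-28.6, 4.03). ∠UHK = 42.1° gives HK at 2.90° from the x-axis; with |HK| = 27.6, K = (-1.07, 5.43). ∠HKS = 72.9° gives KS at 110° from the x-axis; with |KS| = 20.9, S = (-8.22, 25.1). ∠KSV = 120.8° gives SV at 169° from the x-axis; with |SV| = 9.7, V = (-17.7, 26.9). Then |ZV| = |V − Z| = 32.2.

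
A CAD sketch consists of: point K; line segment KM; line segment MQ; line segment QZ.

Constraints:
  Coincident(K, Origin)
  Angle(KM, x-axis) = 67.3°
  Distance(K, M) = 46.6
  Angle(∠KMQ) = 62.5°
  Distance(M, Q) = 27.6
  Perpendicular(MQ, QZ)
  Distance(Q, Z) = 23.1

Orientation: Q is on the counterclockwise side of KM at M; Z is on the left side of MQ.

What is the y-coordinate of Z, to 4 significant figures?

17.66

K is at the origin; KM runs at 67.3° with length 46.6, so M = 46.6·(cos 67.3°, sin 67.3°) = (17.98, 42.99). ∠KMQ = 62.5°, so MQ runs at 67.3° + (180° − 62.5°) = 184.8° from the x-axis; with |MQ| = 27.6, Q = M + 27.6·(cos 184.8°, sin 184.8°) = (-9.520, 40.68). MQ is perpendicular to QZ; with |QZ| = 23.1 on the left of MQ, Z = Q + 23.1·(0.08368, -0.9965) = (-7.587, 17.66). So Z.y = 17.66.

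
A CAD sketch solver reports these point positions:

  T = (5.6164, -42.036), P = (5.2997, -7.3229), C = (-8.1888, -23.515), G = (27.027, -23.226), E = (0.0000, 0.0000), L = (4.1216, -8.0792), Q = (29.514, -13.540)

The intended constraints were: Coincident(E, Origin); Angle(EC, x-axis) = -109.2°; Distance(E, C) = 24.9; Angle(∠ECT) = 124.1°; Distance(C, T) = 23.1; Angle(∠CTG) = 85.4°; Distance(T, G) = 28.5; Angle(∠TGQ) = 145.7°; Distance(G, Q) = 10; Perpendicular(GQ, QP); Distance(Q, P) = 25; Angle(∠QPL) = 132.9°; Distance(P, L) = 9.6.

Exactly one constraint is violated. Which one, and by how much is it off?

Distance(P, L) = 9.6 — off by 8.20.

E = (0.00, 0.00) ✓; EC at -109.2° ✓; |EC| = 24.90 ✓; ∠ECT = 124.1° ✓; |CT| = 23.10 ✓; ∠CTG = 85.40° ✓; |TG| = 28.50 ✓; ∠TGQ = 145.7° ✓; |GQ| = 10.00 ✓; ∠(GQ, QP) = 90.00° ✓; |QP| = 25.00 ✓; ∠QPL = 132.9° ✓; |PL| = 1.400 ✗.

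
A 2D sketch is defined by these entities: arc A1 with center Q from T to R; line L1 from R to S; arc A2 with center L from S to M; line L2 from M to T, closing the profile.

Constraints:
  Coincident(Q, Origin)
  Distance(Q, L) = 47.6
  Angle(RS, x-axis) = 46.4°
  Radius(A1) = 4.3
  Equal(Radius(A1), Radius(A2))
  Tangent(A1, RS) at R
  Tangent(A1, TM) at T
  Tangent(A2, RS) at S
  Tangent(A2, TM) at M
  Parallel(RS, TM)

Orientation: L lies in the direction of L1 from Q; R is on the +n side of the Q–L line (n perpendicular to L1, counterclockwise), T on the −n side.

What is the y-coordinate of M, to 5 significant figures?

31.505

Tangency of A1 to both parallel lines with radius 4.3 puts R and T at Q ± 4.3·n: R = (-3.1139, 2.9654), T = (3.1139, -2.9654). Equal radii place S and M the same way about L: S = L + 4.3·n = (29.712, 37.436), M = L − 4.3·n = (35.940, 31.505). So M.y = 31.505.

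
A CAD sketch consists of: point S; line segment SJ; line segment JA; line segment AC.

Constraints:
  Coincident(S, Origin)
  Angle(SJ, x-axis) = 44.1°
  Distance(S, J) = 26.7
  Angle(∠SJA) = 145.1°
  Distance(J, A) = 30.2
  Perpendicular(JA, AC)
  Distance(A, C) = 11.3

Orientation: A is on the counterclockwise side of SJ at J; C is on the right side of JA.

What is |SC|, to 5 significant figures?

58.485

∠SJA = 145.1°, so JA runs at 44.1° + (180° − 145.1°) = 79.000° from the x-axis; with |JA| = 30.2, A = J + 30.2·(cos 79.000°, sin 79.000°) = (24.936, 48.226). JA is perpendicular to AC; with |AC| = 11.3 on the right of JA, C = A + 11.3·(0.98163, -0.19081) = (36.029, 46.070). Then |SC| = |C − S| = 58.485.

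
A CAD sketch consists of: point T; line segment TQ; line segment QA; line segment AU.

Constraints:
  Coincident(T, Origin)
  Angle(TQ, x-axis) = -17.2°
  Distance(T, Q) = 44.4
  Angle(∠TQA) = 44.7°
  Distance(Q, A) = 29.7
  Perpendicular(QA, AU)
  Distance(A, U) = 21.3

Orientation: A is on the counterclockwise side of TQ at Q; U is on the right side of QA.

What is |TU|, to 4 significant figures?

52.56

T is at the origin; TQ runs at -17.2° with length 44.4, so Q = 44.4·(cos -17.2°, sin -17.2°) = (42.41, -13.13). ∠TQA = 44.7°, so QA runs at -17.2° + (180° − 44.7°) = 118.1° from the x-axis; with |QA| = 29.7, A = Q + 29.7·(cos 118.1°, sin 118.1°) = (28.43, 13.07). The perpendicularity gives AU at right angles to QA; with |AU| = 21.3 on the right of QA, U = A + 21.3·(0.8821, 0.4710) = (47.21, 23.10). Then |TU| = |U − T| = 52.56.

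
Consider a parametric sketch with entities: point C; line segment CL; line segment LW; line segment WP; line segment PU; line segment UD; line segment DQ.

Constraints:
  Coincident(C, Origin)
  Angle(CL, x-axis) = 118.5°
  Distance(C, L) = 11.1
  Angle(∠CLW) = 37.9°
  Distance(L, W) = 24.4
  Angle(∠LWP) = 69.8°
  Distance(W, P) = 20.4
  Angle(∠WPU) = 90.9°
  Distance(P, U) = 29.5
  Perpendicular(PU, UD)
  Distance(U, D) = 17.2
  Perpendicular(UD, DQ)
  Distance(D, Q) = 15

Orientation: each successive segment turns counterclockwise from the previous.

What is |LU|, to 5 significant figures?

14.079

∠LWP = 69.8° gives WP at 10.800° from the x-axis; with |WP| = 20.4, P = (10.757, -10.495). ∠WPU = 90.9° gives PU at 99.900° from the x-axis; with |PU| = 29.5, U = (5.6851, 18.566). Then |LU| = |U − L| = 14.079.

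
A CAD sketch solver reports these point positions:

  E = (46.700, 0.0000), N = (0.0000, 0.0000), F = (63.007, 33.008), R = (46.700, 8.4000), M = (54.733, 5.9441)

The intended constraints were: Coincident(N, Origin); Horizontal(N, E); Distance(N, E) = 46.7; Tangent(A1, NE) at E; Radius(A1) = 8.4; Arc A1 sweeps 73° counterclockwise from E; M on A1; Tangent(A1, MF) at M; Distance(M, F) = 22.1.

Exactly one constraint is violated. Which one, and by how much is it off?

Distance(M, F) = 22.1 — off by 6.20.

N = (0.00, 0.00) ✓; N.y = 0.00, E.y = 0.00 ✓; |NE| = 46.70 ✓; ∠(RE, EN) = 90.00° ✓; |RE| = 8.400 ✓; bearing(R→M) − bearing(R→E) = 73.00° ✓; |RM| = 8.400 ✓; ∠(RM, MF) = 90.00° ✓; |MF| = 28.30 ✗.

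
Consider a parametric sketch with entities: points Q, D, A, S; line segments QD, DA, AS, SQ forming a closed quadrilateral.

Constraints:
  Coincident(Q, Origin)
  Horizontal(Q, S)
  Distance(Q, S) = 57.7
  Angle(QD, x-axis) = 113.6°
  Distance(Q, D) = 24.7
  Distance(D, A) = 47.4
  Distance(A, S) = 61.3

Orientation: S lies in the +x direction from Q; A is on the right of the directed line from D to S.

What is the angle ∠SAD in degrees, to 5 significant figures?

80.852°

Q is at the origin; Q and S share the same y with |QS| = 57.7 and S in +x, so S = (57.7, 0). QD runs at 113.6° with |QD| = 24.7, so D = (-9.8886, 22.634). A is determined by |DA| = 47.4 and |AS| = 61.3 together: it lies at the intersection of circle(D, 47.4) and circle(S, 61.3). With |DS| = 71.278, the foot of the radical line on DS is 25.040 from D and the perpendicular offset is √(47.4² − 25.040²) = 40.246. Taking the right-of-DS solution: A = (1.0753, -23.480).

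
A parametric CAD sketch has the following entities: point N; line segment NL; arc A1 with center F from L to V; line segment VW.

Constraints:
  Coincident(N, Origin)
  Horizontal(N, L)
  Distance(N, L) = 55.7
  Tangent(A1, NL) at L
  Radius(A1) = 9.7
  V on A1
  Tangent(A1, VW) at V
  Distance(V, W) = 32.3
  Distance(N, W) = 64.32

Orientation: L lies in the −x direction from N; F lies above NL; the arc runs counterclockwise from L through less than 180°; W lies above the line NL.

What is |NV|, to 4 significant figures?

47.17

Checks: |FV| = 9.700 ✓; ∠(FV, VW) = 90.00° ✓; |VW| = 32.30 ✓; |NW| = 64.32 ✓.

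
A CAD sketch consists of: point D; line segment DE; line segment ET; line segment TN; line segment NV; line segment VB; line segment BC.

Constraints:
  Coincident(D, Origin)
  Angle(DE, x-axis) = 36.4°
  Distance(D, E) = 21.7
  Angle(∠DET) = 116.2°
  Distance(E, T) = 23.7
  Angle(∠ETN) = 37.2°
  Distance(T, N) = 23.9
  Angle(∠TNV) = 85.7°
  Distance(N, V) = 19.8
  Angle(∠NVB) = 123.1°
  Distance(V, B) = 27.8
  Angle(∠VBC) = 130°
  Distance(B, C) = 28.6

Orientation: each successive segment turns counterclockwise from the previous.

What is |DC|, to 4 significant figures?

69.32

D is at the origin; DE runs at 36.4° with length 21.7, so E = (17.47, 12.88). ∠DET = 116.2° gives ET at 100.2° from the x-axis; with |ET| = 23.7, T = (13.27, 36.20). ∠ETN = 37.2° gives TN at -117.0° from the x-axis; with |TN| = 23.9, N = (2.419, 14.91). ∠TNV = 85.7° gives NV at -22.70° from the x-axis; with |NV| = 19.8, V = (20.69, 7.267). ∠NVB = 123.1° gives VB at 34.20° from the x-axis; with |VB| = 27.8, B = (43.68, 22.89). ∠VBC = 130.0° gives BC at 84.20° from the x-axis; with |BC| = 28.6, C = (46.57, 51.35). Then |DC| = |C − D| = 69.32.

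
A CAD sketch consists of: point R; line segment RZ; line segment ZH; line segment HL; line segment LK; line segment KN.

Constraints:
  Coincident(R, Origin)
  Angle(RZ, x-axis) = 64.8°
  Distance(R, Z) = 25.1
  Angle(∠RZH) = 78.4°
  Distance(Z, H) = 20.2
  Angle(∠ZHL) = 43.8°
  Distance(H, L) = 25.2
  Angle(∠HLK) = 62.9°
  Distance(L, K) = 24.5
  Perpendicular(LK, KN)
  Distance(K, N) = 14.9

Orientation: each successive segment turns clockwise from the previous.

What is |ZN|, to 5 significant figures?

13.844

∠HLK = 62.9° gives LK at 69.900° from the x-axis; with |LK| = 24.5, K = (10.269, 30.548). LK ⟂ KN, so KN runs at -20.100°; with |KN| = 14.9, N = (24.262, 25.427). Then |ZN| = |N − Z| = 13.844.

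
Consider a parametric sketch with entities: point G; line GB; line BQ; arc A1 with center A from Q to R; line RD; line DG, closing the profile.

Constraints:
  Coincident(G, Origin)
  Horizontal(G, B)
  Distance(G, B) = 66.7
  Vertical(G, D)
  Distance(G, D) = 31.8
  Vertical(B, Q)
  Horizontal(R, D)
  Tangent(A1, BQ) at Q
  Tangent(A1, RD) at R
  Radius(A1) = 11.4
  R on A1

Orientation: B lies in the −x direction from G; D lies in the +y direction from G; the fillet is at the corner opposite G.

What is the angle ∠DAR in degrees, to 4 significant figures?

78.35°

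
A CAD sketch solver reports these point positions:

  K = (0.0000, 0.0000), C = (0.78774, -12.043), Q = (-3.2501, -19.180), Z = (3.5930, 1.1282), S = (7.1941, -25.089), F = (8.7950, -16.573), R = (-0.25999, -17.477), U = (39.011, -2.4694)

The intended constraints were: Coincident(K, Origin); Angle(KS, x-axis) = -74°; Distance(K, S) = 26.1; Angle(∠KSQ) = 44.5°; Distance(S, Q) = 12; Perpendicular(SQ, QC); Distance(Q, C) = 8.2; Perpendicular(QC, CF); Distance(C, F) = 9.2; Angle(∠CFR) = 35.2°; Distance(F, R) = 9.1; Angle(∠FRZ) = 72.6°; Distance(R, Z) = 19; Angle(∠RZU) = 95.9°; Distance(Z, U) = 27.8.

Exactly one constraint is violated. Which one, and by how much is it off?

Distance(Z, U) = 27.8 — off by 7.80.

K = (0.00, 0.00) ✓; KS at -74.00° ✓; |KS| = 26.10 ✓; ∠KSQ = 44.50° ✓; |SQ| = 12.00 ✓; ∠(SQ, QC) = 90.00° ✓; |QC| = 8.200 ✓; ∠(QC, CF) = 90.00° ✓; |CF| = 9.200 ✓; ∠CFR = 35.20° ✓; |FR| = 9.100 ✓; ∠FRZ = 72.60° ✓; |RZ| = 19.00 ✓; ∠RZU = 95.90° ✓; |ZU| = 35.60 ✗.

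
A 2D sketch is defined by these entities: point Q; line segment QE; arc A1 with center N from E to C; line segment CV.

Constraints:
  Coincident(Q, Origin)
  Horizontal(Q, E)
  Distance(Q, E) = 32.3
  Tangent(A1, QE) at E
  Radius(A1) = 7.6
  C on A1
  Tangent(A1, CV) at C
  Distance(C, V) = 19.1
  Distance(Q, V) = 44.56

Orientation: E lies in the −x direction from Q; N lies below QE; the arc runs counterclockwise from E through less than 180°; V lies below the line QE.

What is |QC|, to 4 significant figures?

40.78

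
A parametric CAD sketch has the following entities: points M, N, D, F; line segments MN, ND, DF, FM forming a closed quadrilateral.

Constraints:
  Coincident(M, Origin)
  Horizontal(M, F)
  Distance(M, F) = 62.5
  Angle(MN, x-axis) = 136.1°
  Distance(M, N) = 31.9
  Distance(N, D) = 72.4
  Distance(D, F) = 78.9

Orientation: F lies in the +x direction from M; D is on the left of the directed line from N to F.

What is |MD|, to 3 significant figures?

77.7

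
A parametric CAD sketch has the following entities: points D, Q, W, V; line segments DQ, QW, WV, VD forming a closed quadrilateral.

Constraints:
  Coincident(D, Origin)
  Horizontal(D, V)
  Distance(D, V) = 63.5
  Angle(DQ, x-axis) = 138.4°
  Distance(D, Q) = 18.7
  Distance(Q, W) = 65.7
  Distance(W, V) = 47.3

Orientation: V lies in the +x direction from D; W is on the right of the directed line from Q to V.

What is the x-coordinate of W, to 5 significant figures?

31.586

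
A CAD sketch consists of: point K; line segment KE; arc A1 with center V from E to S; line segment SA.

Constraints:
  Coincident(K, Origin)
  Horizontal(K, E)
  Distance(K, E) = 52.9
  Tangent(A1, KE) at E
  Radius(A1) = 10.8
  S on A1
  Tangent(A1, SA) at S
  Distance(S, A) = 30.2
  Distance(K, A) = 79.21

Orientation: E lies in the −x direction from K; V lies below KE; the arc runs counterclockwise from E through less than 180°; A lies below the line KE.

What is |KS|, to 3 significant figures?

64.1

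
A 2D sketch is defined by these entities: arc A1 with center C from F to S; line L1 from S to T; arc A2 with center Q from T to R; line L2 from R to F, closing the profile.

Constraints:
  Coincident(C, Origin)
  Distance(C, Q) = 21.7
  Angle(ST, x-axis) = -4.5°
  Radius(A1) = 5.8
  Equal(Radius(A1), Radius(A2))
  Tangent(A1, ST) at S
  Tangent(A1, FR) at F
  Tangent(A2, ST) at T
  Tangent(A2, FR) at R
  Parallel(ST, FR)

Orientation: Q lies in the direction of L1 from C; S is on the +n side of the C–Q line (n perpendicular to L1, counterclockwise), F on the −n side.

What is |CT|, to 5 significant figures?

22.462

The slot axis is L1's direction at -4.5°, so u = (cos -4.5°, sin -4.5°) = (0.99692, -0.078459) and n = (−sin -4.5°, cos -4.5°) = (0.078459, 0.99692). C is at the origin and Q lies 21.7 along u from C, so Q = 21.7·u = (21.633, -1.7026). Tangency of A1 to both parallel lines with radius 5.8 puts S and F at C ± 5.8·n: S = (0.45506, 5.7821), F = (-0.45506, -5.7821). Equal radii place T and R the same way about Q: T = Q + 5.8·n = (22.088, 4.0796), R = Q − 5.8·n = (21.178, -7.4847). Then |CT| = |T − C| = 22.462.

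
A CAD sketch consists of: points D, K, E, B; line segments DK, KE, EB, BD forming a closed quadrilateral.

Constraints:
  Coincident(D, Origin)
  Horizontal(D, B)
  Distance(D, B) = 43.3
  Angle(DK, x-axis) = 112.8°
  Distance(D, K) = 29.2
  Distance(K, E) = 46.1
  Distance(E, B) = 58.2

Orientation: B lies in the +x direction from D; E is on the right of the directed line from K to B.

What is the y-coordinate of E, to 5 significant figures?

-19.180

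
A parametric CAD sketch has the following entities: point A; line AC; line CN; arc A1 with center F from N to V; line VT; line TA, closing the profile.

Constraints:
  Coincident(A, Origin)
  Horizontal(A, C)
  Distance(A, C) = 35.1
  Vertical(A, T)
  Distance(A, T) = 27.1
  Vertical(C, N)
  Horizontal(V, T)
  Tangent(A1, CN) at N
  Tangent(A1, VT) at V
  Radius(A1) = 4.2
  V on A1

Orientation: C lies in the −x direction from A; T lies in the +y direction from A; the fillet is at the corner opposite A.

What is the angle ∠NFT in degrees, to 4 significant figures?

172.3°

The virtual corner opposite A is at (-35.10, 27.10). Tangency of A1 to CN means the radius FN is perpendicular to CN and the tangent condition forces FV to be normal to VT, with radius 4.2, so the center F sits 4.2 in from both sides at F = (-30.90, 22.90). That places the tangent points at N = (-35.10, 22.90) on CN and V = (-30.90, 27.10) on VT. Then cos ∠NFT = FN·FT / (|FN||FT|), giving 172.3°.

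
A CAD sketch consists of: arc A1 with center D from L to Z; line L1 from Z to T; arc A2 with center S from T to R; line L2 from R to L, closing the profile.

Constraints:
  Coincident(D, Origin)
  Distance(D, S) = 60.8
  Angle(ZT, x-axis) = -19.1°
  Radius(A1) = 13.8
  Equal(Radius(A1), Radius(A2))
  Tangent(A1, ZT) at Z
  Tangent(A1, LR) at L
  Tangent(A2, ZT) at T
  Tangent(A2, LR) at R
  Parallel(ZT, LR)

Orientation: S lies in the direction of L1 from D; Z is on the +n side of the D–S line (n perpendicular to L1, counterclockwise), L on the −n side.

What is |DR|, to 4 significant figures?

62.35

Tangency of A1 to both parallel lines with radius 13.8 puts Z and L at D ± 13.8·n: Z = (4.516, 13.04), L = (-4.516, -13.04). Equal radii place T and R the same way about S: T = S + 13.8·n = (61.97, -6.855), R = S − 13.8·n = (52.94, -32.94). Then |DR| = |R − D| = 62.35.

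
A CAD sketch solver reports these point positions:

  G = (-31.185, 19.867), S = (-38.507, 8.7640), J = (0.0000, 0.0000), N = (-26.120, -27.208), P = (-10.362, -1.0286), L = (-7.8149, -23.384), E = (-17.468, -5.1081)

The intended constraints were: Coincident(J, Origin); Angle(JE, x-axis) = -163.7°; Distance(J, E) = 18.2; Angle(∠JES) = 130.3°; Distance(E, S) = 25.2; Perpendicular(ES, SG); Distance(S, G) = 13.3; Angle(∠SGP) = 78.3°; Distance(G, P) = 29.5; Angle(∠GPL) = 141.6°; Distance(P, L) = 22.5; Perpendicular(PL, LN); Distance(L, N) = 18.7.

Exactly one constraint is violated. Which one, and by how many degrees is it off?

Perpendicular(PL, LN) — off by 5.30°.

J = (0.00, 0.00) ✓; JE at -163.7° ✓; |JE| = 18.20 ✓; ∠JES = 130.3° ✓; |ES| = 25.20 ✓; ∠(ES, SG) = 90.00° ✓; |SG| = 13.30 ✓; ∠SGP = 78.30° ✓; |GP| = 29.50 ✓; ∠GPL = 141.6° ✓; |PL| = 22.50 ✓; ∠(PL, LN) = 84.70° ✗; |LN| = 18.70 ✓.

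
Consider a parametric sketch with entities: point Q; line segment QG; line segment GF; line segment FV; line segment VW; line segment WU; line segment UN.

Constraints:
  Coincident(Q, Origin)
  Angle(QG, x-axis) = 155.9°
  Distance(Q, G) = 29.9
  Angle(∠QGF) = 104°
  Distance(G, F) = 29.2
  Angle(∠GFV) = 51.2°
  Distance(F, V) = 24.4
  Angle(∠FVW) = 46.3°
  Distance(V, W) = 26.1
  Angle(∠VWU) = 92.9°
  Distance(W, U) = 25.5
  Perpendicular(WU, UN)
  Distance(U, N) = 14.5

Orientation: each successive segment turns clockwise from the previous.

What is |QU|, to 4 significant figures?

58.92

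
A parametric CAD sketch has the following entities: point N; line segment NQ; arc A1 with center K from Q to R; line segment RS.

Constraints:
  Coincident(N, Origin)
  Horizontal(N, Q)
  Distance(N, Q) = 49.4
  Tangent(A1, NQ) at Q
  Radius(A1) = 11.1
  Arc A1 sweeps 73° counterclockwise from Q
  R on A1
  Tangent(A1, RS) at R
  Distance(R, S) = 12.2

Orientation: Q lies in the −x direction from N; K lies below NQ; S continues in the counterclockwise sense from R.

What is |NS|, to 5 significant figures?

66.511

N is at the origin; NQ is horizontal with |NQ| = 49.4 and Q on the −x side, so Q = (-49.400, 0.0000). The tangent condition forces KQ to be normal to NQ, so K = Q + (0, -11.1) = (-49.400, -11.100). On A1, Q sits at bearing 90° from K; a 73° counterclockwise sweep puts R at bearing 163°, so R = K + 11.1·(cos 163°, sin 163°) = (-60.015, -7.8547). A1 meets RS tangentially, so KR is at right angles to RS, so RS runs along (−sin 163°, cos 163°); with |RS| = 12.2, S = (-63.582, -19.522). Then |NS| = |S − N| = 66.511.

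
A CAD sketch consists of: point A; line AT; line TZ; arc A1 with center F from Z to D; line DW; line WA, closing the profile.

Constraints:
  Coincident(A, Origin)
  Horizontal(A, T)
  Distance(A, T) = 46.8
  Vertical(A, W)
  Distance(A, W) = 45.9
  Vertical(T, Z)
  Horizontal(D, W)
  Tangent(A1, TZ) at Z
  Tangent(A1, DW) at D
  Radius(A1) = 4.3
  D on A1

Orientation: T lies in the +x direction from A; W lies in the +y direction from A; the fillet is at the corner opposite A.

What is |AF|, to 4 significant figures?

59.47

A and W share the same x with |AW| = 45.9 and W on the +y side, so W = (0.000, 45.90). The virtual corner opposite A is at (46.80, 45.90). Since A1 is tangent to TZ there, FZ ⟂ TZ and tangency of A1 to DW means the radius FD is perpendicular to DW, with radius 4.3, so the center F sits 4.3 in from both sides at F = (42.50, 41.60). Then |AF| = |F − A| = 59.47.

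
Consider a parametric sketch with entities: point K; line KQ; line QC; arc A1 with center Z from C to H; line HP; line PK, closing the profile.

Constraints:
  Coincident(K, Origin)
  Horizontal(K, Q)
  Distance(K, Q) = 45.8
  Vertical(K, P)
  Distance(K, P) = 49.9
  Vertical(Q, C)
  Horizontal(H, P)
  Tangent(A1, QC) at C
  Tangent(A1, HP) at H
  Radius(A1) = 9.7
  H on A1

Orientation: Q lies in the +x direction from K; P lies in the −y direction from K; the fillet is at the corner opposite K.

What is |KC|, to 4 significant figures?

60.94

K is at the origin; K and Q share the same y with |KQ| = 45.8 and Q on the +x side, so Q = (45.80, 0.000). KP is vertical with |KP| = 49.9 and P on the −y side, so P = (0.000, -49.90). The virtual corner opposite K is at (45.80, -49.90). A1 meets QC tangentially, so ZC is at right angles to QC and the tangent condition forces ZH to be normal to HP, with radius 9.7, so the center Z sits 9.7 in from both sides at Z = (36.10, -40.20). That places the tangent points at C = (45.80, -40.20) on QC and H = (36.10, -49.90) on HP. Then |KC| = |C − K| = 60.94.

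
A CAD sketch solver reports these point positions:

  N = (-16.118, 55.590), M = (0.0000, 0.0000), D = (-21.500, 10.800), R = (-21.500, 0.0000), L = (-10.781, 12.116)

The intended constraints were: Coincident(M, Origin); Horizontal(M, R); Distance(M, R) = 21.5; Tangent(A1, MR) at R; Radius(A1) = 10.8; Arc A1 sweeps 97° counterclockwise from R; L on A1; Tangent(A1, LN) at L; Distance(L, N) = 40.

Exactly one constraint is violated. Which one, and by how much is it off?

Distance(L, N) = 40 — off by 3.80.

M = (0.00, 0.00) ✓; M.y = 0.00, R.y = 0.00 ✓; |MR| = 21.50 ✓; ∠(DR, RM) = 90.00° ✓; |DR| = 10.80 ✓; bearing(D→L) − bearing(D→R) = 97.00° ✓; |DL| = 10.80 ✓; ∠(DL, LN) = 90.00° ✓; |LN| = 43.80 ✗.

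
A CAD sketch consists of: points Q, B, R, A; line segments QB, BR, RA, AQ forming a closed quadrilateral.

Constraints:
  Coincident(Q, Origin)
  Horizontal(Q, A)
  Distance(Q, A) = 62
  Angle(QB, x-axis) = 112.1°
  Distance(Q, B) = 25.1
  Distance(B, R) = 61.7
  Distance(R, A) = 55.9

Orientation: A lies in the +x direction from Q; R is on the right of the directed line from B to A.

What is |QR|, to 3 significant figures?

36.7

Q is at the origin; Q and A share the same y with |QA| = 62.0 and A in +x, so A = (62.0, 0). QB runs at 112.1° with |QB| = 25.1, so B = (-9.44, 23.3). R is determined by |BR| = 61.7 and |RA| = 55.9 together: it lies at the intersection of circle(B, 61.7) and circle(A, 55.9). With |BA| = 75.1, the foot of the radical line on BA is 42.1 from B and the perpendicular offset is √(61.7² − 42.1²) = 45.1. Taking the right-of-BA solution: R = (16.6, -32.7).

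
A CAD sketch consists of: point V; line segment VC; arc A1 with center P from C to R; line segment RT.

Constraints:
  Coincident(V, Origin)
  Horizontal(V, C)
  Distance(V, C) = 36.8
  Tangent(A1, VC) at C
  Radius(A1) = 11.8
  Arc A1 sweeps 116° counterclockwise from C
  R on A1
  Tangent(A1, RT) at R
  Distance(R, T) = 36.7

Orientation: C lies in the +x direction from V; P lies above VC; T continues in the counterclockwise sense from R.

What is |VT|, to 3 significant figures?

59.0

V is at the origin; VC is horizontal with |VC| = 36.8 and C on the +x side, so C = (36.8, 0.00). The tangent condition forces PC to be normal to VC, so P = C + (0, 11.8) = (36.8, 11.8). On A1, C sits at bearing -90° from P; a 116° counterclockwise sweep puts R at bearing 26°, so R = P + 11.8·(cos 26°, sin 26°) = (47.4, 17.0). The tangent condition forces PR to be normal to RT, so RT runs along (−sin 26°, cos 26°); with |RT| = 36.7, T = (31.3, 50.0). Then |VT| = |T − V| = 59.0.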